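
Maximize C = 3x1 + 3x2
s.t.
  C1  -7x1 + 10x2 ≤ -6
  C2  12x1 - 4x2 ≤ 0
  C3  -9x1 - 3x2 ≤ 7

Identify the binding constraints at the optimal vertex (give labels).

C1 and C2

Vertices and C = 3x1 + 3x2:
  (-6/23, -18/23) → C = -72/23
  (-52/111, -103/111) → C = -155/37
  (-7/18, -7/6) → C = -14/3

The maximum is at (-6/23, -18/23). Substituting into each constraint, equality holds for C1 and C2; the remaining constraints have slack.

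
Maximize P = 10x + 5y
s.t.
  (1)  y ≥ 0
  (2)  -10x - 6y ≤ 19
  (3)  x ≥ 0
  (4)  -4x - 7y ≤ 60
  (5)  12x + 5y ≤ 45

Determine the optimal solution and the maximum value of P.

Extreme points and P = 10x + 5y:
  (0, 0) → P = 0
  (15/4, 0) → P = 75/2
  (0, 9) → P = 45

The optimum lies where x = 0 and 12x + 5y = 45.
Solving simultaneously gives x = 0, y = 9.

x = 0, y = 9, maximum P = 45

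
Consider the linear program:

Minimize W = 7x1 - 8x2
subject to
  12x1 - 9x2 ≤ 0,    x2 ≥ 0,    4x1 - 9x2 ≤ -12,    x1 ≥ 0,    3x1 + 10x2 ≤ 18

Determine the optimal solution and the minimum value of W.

x1 = 0, x2 = 9/5, minimum W = -72/5

Vertices and W = 7x1 - 8x2:
  (0, 4/3) → W = -32/3
  (42/67, 108/67) → W = -570/67
  (0, 9/5) → W = -72/5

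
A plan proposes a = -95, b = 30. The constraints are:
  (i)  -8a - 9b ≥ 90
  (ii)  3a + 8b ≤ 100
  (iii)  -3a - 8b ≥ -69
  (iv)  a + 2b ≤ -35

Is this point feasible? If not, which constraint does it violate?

(i): 490 ≥ 90 ✓
(ii): -45 ≤ 100 ✓
(iii): 45 ≥ -69 ✓
(iv): -35 ≤ -35 ✓

feasible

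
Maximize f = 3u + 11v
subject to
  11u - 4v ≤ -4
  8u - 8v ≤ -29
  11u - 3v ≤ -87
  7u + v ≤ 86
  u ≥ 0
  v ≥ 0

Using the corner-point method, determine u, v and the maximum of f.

Extreme points and f = 3u + 11v:
  (171/32, 1555/32) → f = 8809/16
  (0, 29) → f = 319
  (0, 86) → f = 946

At the optimal vertex, 7u + v = 86 and u = 0.
Solving simultaneously gives u = 0, v = 86.

u = 0, v = 86, maximum f = 946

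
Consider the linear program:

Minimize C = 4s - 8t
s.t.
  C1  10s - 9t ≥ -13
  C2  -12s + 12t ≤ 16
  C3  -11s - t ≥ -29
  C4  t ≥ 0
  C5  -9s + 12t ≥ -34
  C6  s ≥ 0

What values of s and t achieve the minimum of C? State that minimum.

Corner points and C = 4s - 8t:
  (83/36, 131/36) → C = -179/9
  (0, 4/3) → C = -32/3
  (29/11, 0) → C = 116/11
  (0, 0) → C = 0

The binding constraints are -12s + 12t = 16 and -11s - t = -29.
Solving simultaneously gives s = 83/36, t = 131/36.

s = 83/36, t = 131/36, minimum C = -179/9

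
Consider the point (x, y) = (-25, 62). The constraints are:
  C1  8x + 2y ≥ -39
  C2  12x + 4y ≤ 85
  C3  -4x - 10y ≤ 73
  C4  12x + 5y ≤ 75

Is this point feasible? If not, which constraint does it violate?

Constraint C1: 8x + 2y = -76, which is not ≥ -39. All other constraints are satisfied.

not feasible — violates C1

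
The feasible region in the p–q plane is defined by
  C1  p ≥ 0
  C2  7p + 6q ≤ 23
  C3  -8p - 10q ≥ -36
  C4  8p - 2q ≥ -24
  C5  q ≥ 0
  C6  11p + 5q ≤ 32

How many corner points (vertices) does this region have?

5

Pairwise boundary intersections that survive every other constraint:
  (0, 18/5)
  (0, 0)
  (7/11, 34/11)
  (77/31, 29/31)
  (32/11, 0)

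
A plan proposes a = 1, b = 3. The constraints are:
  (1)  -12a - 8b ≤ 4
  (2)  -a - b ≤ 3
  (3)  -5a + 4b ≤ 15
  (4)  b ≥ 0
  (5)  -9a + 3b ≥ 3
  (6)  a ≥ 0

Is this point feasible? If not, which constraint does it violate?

Constraint (5): -9a + 3b = 0, which is not ≥ 3. All other constraints are satisfied.

not feasible — violates (5)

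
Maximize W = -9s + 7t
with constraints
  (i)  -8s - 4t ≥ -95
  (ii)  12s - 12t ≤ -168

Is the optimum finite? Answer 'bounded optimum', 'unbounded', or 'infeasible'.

unbounded

From the feasible point (13/4, 69/4), moving in the direction (-12, -12) keeps every constraint satisfied while W increases without bound.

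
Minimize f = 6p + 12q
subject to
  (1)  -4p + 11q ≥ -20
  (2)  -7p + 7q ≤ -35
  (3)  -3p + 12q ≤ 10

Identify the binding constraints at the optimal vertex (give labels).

(1) and (2)

Feasible corners and f = 6p + 12q:
  (5, 0) → f = 30
  (70/3, 20/3) → f = 220
  (70/9, 25/9) → f = 80

The minimum is at (5, 0). Substituting into each constraint, equality holds for (1) and (2); the remaining constraints have slack.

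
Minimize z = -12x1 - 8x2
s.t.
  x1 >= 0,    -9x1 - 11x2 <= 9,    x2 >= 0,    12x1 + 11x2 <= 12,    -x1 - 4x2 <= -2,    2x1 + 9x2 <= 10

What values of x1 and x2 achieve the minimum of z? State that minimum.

Vertices and z = -12x1 - 8x2:
  (0, 12/11) → z = -96/11
  (0, 1/2) → z = -4
  (26/37, 12/37) → z = -408/37

x1 = 26/37, x2 = 12/37, minimum z = -408/37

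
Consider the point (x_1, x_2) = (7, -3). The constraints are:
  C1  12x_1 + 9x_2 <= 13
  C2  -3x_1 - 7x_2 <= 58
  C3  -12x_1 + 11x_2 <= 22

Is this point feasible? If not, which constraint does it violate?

Constraint C1: 12x_1 + 9x_2 = 57, which is not ≤ 13. All other constraints are satisfied.

not feasible — violates C1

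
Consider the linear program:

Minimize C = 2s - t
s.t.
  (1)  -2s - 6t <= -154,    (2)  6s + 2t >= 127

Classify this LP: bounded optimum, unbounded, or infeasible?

unbounded

From the feasible point (227/16, 335/16), moving in the direction (-2, 6) keeps every constraint satisfied while C decreases without bound.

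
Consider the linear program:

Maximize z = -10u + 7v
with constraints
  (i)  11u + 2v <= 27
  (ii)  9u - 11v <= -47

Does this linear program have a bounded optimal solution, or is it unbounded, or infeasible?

From the feasible point (203/139, 760/139), moving in the direction (-2, 11) keeps every constraint satisfied while z increases without bound.

unbounded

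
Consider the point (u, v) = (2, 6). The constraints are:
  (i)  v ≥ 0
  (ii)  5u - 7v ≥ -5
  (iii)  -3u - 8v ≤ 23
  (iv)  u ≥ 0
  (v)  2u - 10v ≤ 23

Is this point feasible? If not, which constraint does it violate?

not feasible — violates (ii)

Constraint (ii): 5u - 7v = -32, which is not ≥ -5. All other constraints are satisfied.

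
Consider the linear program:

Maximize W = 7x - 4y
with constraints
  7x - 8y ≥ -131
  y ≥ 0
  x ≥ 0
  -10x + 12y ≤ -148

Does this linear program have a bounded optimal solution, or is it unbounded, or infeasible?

From the feasible point (74/5, 0), moving in the direction (12, 10) keeps every constraint satisfied while W increases without bound.

unbounded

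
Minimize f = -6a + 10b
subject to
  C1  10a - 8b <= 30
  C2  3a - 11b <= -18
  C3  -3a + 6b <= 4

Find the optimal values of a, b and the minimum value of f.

Extreme points and f = -6a + 10b:
  (237/43, 135/43) → f = -72/43
  (53/9, 65/18) → f = 7/9
  (64/15, 14/5) → f = 12/5

At the optimal vertex, 10a - 8b = 30 and 3a - 11b = -18.
Solving simultaneously gives a = 237/43, b = 135/43.

a = 237/43, b = 135/43, minimum f = -72/43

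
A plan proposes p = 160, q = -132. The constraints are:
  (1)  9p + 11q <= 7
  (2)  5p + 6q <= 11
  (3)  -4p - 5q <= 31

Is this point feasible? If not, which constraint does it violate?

(1): -12 ≤ 7 ✓
(2): 8 ≤ 11 ✓
(3): 20 ≤ 31 ✓

feasible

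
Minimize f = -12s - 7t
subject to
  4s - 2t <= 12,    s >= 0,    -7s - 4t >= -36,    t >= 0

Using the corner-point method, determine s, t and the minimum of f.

s = 0, t = 9, minimum f = -63

Corner points and f = -12s - 7t:
  (4, 2) → f = -62
  (3, 0) → f = -36
  (0, 9) → f = -63
  (0, 0) → f = 0

The optimum lies where s = 0 and -7s - 4t = -36.
Solving simultaneously gives s = 0, t = 9.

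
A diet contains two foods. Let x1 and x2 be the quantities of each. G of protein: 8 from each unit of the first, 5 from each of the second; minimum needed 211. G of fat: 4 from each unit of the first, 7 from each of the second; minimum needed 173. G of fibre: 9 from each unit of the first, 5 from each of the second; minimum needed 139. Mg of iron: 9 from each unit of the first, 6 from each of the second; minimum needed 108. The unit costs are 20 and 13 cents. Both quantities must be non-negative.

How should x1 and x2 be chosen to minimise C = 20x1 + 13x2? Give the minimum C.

x1 = 17, x2 = 15, minimum C = 535

Extreme points and C = 20x1 + 13x2:
  (0, 211/5) → C = 2743/5
  (173/4, 0) → C = 865
  (17, 15) → C = 535
The feasible region is unbounded (it extends along (0, 1), (1, 0)), but C strictly increases along every unbounded feasible direction, so there is no improving ray and the minimum is attained at a vertex.

The binding constraints are 8x1 + 5x2 = 211 and 4x1 + 7x2 = 173.
Solving simultaneously gives x1 = 17, x2 = 15.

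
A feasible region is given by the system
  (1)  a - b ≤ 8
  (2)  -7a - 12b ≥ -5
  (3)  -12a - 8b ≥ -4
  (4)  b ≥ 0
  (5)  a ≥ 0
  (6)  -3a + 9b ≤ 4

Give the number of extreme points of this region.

The feasible vertices (each the meet of two boundaries and inside every other half-plane) are:
  (1/11, 4/11)
  (0, 5/12)
  (1/3, 0)
  (0, 0)

4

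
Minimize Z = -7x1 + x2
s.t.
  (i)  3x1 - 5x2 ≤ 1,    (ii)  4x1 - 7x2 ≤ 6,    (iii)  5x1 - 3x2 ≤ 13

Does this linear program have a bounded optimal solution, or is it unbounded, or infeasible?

From the feasible point (-23, -14), moving in the direction (3, 5) keeps every constraint satisfied while Z decreases without bound.

unbounded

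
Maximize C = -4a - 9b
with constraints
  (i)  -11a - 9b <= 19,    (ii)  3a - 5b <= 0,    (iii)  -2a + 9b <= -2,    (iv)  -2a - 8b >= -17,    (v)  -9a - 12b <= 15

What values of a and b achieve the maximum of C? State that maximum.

a = -25/27, b = -5/9, maximum C = 235/27

Corner points and C = -4a - 9b:
  (-10/17, -6/17) → C = 94/17
  (-25/27, -5/9) → C = 235/27
  (-37/35, -16/35) → C = 292/35

The optimum lies where 3a - 5b = 0 and -9a - 12b = 15.
Solving simultaneously gives a = -25/27, b = -5/9.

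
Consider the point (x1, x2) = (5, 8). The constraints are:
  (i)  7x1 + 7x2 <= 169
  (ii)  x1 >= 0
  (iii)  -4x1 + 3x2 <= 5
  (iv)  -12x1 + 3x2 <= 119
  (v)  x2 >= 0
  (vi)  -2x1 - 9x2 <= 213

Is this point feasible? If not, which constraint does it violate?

(i): 91 ≤ 169 ✓
(ii): 5 ≥ 0 ✓
(iii): 4 ≤ 5 ✓
(iv): -36 ≤ 119 ✓
(v): 8 ≥ 0 ✓
(vi): -82 ≤ 213 ✓

feasible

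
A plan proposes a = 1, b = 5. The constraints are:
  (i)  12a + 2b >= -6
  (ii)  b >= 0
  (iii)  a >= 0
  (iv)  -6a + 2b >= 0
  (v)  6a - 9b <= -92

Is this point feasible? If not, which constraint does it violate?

not feasible — violates (v)

Constraint (v): 6a - 9b = -39, which is not ≤ -92. All other constraints are satisfied.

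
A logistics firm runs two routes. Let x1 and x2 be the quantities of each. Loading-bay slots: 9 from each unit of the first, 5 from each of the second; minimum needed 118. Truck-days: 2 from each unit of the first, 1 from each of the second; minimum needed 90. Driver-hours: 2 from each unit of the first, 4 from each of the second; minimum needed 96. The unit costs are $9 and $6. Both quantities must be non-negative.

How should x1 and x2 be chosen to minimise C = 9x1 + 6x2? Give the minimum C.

x1 = 44, x2 = 2, minimum C = 408

The feasible region is unbounded (it extends along (0, 1), (1, 0)), but C strictly increases along every unbounded feasible direction, so there is no improving ray and the minimum is attained at a vertex.

The binding constraints are 2x1 + x2 = 90 and 2x1 + 4x2 = 96.
Solving simultaneously gives x1 = 44, x2 = 2.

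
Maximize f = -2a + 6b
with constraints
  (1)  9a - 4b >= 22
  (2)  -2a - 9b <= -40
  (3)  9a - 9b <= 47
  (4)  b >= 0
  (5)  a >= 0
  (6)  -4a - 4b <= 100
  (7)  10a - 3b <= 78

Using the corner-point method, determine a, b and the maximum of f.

a = 246/13, b = 482/13, maximum f = 2400/13

Corner points and f = -2a + 6b:
  (358/89, 316/89) → f = 1180/89
  (246/13, 482/13) → f = 2400/13
  (87/11, 266/99) → f = 10/33
  (187/21, 232/63) → f = 30/7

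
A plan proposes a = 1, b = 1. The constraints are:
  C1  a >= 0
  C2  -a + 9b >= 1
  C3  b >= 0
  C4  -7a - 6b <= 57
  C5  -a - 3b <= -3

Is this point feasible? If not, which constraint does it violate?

feasible

C1: 1 ≥ 0 ✓
C2: 8 ≥ 1 ✓
C3: 1 ≥ 0 ✓
C4: -13 ≤ 57 ✓
C5: -4 ≤ -3 ✓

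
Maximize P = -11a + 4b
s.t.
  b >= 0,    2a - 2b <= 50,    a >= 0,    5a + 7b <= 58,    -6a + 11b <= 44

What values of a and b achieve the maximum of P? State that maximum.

Extreme points and P = -11a + 4b:
  (0, 0) → P = 0
  (58/5, 0) → P = -638/5
  (0, 4) → P = 16
  (330/97, 568/97) → P = -14

At the optimal vertex, a = 0 and -6a + 11b = 44.
Solving simultaneously gives a = 0, b = 4.

a = 0, b = 4, maximum P = 16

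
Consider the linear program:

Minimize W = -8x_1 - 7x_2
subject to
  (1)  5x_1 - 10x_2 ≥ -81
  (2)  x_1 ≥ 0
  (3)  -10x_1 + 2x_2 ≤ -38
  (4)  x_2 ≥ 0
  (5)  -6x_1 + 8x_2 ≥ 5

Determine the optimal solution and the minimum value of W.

x_1 = 299/10, x_2 = 461/20, minimum W = -8011/20

The binding constraints are 5x_1 - 10x_2 = -81 and -6x_1 + 8x_2 = 5.
Solving simultaneously gives x_1 = 299/10, x_2 = 461/20.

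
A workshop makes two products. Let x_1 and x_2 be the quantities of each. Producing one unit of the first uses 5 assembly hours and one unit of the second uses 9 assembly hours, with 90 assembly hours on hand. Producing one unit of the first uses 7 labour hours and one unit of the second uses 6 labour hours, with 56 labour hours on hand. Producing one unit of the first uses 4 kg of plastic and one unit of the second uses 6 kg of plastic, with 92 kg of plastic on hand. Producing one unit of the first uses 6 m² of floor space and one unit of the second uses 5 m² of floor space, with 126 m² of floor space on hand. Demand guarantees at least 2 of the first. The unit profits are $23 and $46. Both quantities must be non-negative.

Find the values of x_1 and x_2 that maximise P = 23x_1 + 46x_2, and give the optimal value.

x_1 = 2, x_2 = 7, maximum P = 368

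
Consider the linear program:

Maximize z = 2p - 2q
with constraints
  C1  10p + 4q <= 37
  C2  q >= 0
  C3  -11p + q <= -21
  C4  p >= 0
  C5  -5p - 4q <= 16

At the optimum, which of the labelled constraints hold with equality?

C1 and C2

Corner points and z = 2p - 2q:
  (37/10, 0) → z = 37/5
  (121/54, 197/54) → z = -76/27
  (21/11, 0) → z = 42/11

The maximum is at (37/10, 0). Substituting into each constraint, equality holds for C1 and C2; the remaining constraints have slack.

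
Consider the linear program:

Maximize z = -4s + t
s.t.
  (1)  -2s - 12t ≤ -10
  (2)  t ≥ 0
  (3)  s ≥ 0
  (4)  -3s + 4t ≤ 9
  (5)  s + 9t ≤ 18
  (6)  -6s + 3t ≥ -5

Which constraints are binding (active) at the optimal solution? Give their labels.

Feasible corners and z = -4s + t:
  (0, 5/6) → z = 5/6
  (15/13, 25/39) → z = -155/39
  (0, 2) → z = 2
  (33/19, 103/57) → z = -293/57

The maximum is at (0, 2). Substituting into each constraint, equality holds for (3) and (5); the remaining constraints have slack.

(3) and (5)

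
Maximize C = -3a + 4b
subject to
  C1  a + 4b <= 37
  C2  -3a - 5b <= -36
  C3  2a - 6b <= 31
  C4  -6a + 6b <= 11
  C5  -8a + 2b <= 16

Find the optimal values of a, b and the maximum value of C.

a = 89/15, b = 233/30, maximum C = 199/15

The binding constraints are a + 4b = 37 and -6a + 6b = 11.
Solving simultaneously gives a = 89/15, b = 233/30.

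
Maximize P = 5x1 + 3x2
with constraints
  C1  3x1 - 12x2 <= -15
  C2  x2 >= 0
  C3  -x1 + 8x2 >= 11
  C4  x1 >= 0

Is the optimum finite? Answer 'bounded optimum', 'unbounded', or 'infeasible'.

From the feasible point (1, 3/2), moving in the direction (0, 1) keeps every constraint satisfied while P increases without bound.

unbounded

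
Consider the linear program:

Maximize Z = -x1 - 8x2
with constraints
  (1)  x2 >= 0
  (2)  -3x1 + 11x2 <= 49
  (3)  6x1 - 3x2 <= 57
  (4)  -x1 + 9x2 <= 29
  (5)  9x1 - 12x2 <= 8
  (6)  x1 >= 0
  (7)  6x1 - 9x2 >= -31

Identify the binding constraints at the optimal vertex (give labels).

Vertices and Z = -x1 - 8x2:
  (8/9, 0) → Z = -8/9
  (0, 0) → Z = 0
  (140/23, 269/69) → Z = -2572/69
  (0, 29/9) → Z = -232/9

The maximum is at (0, 0). Substituting into each constraint, equality holds for (1) and (6); the remaining constraints have slack.

(1) and (6)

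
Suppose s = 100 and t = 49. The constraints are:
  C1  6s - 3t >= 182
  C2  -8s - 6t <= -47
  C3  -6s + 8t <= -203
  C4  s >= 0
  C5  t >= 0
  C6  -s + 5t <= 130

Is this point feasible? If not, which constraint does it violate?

not feasible — violates C6

Constraint C6: -s + 5t = 145, which is not ≤ 130. All other constraints are satisfied.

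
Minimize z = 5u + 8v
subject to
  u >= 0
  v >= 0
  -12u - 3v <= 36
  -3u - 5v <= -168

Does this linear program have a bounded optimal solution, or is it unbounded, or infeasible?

Corner points and z = 5u + 8v:
  (0, 168/5) → z = 1344/5
  (56, 0) → z = 280
The feasible region has finitely many vertices and no improving ray; the minimum is 1344/5 at (0, 168/5).

bounded optimum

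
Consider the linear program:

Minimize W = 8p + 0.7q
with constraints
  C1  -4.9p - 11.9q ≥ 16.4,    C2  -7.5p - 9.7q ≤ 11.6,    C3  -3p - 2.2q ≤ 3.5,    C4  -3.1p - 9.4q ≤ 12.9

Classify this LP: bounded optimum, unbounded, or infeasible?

The boundaries -4.9p - 11.9q = 16.4 and -7.5p - 9.7q = 11.6 meet at (526/1043, -1654/1043), but that point violates -3.1p - 9.4q ≤ 12.9. Every candidate vertex is excluded by some other constraint, so the feasible region is empty.

infeasible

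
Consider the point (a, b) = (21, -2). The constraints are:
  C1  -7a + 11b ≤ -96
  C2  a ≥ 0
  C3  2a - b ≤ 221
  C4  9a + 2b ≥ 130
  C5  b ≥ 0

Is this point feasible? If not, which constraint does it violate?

Constraint C5: b = -2, which is not ≥ 0. All other constraints are satisfied.

not feasible — violates C5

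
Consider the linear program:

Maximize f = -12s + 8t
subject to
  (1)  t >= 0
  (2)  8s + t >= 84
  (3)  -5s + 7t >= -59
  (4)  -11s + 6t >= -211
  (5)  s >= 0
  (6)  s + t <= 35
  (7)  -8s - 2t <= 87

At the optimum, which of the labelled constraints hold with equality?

Extreme points and f = -12s + 8t:
  (21/2, 0) → f = -126
  (59/5, 0) → f = -708/5
  (7, 28) → f = 140
  (1123/47, 406/47) → f = -10228/47
  (421/17, 174/17) → f = -3660/17

The maximum is at (7, 28). Substituting into each constraint, equality holds for (2) and (6); the remaining constraints have slack.

(2) and (6)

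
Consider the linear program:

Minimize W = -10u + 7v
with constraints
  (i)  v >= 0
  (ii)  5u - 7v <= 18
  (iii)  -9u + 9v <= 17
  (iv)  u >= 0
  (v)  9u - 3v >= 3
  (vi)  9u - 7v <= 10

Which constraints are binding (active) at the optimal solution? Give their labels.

Vertices and W = -10u + 7v:
  (1/3, 0) → W = -10/3
  (10/9, 0) → W = -100/9
  (13/9, 10/3) → W = 80/9
  (209/18, 27/2) → W = -389/18

The minimum is at (209/18, 27/2). Substituting into each constraint, equality holds for (iii) and (vi); the remaining constraints have slack.

(iii) and (vi)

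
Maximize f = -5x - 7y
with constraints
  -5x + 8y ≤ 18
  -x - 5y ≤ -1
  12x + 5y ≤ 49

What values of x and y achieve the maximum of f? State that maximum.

Vertices and f = -5x - 7y:
  (-82/33, 23/33) → f = 83/11
  (302/121, 461/121) → f = -4737/121
  (48/11, -37/55) → f = -941/55

The optimum lies where -5x + 8y = 18 and -x - 5y = -1.
Solving simultaneously gives x = -82/33, y = 23/33.

x = -82/33, y = 23/33, maximum f = 83/11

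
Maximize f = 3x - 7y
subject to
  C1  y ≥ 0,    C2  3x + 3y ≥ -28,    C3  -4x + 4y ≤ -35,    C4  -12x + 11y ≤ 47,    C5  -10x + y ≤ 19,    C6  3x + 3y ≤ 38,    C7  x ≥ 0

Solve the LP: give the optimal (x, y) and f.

x = 38/3, y = 0, maximum f = 38

Corner points and f = 3x - 7y:
  (35/4, 0) → f = 105/4
  (38/3, 0) → f = 38
  (257/24, 47/24) → f = 221/12

The optimum lies where y = 0 and 3x + 3y = 38.
Solving simultaneously gives x = 38/3, y = 0.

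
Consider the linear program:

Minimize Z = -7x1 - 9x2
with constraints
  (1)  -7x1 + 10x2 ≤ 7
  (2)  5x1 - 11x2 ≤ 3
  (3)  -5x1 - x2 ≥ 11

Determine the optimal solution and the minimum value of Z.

x1 = -39/19, x2 = -14/19, minimum Z = 21

The optimum lies where -7x1 + 10x2 = 7 and -5x1 - x2 = 11.
Solving simultaneously gives x1 = -39/19, x2 = -14/19.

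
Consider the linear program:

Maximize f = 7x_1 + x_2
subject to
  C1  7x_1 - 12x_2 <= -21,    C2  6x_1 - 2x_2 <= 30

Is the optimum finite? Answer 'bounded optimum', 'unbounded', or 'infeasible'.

unbounded

From the feasible point (201/29, 168/29), moving in the direction (2, 6) keeps every constraint satisfied while f increases without bound.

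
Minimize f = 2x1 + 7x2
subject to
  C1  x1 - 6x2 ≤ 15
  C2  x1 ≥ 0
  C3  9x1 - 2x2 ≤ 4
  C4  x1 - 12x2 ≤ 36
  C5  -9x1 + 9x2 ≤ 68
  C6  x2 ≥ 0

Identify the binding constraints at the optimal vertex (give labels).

Extreme points and f = 2x1 + 7x2:
  (0, 68/9) → f = 476/9
  (0, 0) → f = 0
  (172/63, 72/7) → f = 4880/63
  (4/9, 0) → f = 8/9

The minimum is at (0, 0). Substituting into each constraint, equality holds for C2 and C6; the remaining constraints have slack.

C2 and C6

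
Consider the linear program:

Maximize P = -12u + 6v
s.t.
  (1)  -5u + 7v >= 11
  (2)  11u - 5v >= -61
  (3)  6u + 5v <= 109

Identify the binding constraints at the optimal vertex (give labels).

Feasible corners and P = -12u + 6v:
  (-93/13, -46/13) → P = 840/13
  (708/67, 611/67) → P = -4830/67
  (48/17, 313/17) → P = 1302/17

The maximum is at (48/17, 313/17). Substituting into each constraint, equality holds for (2) and (3); the remaining constraints have slack.

(2) and (3)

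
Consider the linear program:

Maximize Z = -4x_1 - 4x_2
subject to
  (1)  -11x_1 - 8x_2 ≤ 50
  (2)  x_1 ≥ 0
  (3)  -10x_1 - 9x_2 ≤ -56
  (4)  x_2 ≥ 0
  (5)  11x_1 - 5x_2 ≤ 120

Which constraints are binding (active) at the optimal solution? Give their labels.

Vertices and Z = -4x_1 - 4x_2:
  (0, 56/9) → Z = -224/9
  (28/5, 0) → Z = -112/5
  (120/11, 0) → Z = -480/11
The feasible region is unbounded (it extends along (0, 1), (5, 11)), but Z strictly decreases along every unbounded feasible direction, so there is no improving ray and the maximum is attained at a vertex.

The maximum is at (28/5, 0). Substituting into each constraint, equality holds for (3) and (4); the remaining constraints have slack.

(3) and (4)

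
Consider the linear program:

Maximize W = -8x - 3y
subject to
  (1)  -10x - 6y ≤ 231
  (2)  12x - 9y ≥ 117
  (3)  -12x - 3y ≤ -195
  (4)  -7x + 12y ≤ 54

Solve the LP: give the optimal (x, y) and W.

Feasible corners and W = -8x - 3y:
  (621/14, -787/7) → W = -123/7
  (117/8, 13/2) → W = -273/2
  (70/3, 163/9) → W = -241
The feasible region is unbounded (it extends along (12, 7), (3, -5)), but W strictly decreases along every unbounded feasible direction, so there is no improving ray and the maximum is attained at a vertex.

The optimum lies where -10x - 6y = 231 and -12x - 3y = -195.
Solving simultaneously gives x = 621/14, y = -787/7.

x = 621/14, y = -787/7, maximum W = -123/7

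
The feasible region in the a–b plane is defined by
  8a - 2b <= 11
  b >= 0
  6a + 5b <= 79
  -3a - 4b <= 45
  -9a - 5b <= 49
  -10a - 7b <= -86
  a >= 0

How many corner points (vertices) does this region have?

4

The feasible vertices (each the meet of two boundaries and inside every other half-plane) are:
  (213/52, 283/26)
  (249/76, 289/38)
  (0, 79/5)
  (0, 86/7)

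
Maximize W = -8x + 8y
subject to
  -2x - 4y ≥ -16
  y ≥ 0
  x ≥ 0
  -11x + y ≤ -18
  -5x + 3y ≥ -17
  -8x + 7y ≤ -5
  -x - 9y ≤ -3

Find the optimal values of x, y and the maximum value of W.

Extreme points and W = -8x + 8y:
  (58/13, 23/13) → W = -280/13
  (66/23, 59/23) → W = -56/23
  (17/5, 0) → W = -136/5
  (3, 0) → W = -24
  (121/69, 89/69) → W = -256/69
  (33/20, 3/20) → W = -12

x = 66/23, y = 59/23, maximum W = -56/23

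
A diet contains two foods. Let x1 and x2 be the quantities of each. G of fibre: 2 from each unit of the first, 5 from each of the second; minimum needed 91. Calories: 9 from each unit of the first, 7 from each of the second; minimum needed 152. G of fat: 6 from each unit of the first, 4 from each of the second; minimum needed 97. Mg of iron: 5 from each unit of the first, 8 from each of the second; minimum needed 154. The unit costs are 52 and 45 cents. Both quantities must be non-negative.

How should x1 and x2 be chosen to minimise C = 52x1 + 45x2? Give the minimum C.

x1 = 11/2, x2 = 16, minimum C = 1006

Corner points and C = 52x1 + 45x2:
  (0, 97/4) → C = 4365/4
  (91/2, 0) → C = 2366
  (11/2, 16) → C = 1006
The feasible region is unbounded (it extends along (0, 1), (1, 0)), but C strictly increases along every unbounded feasible direction, so there is no improving ray and the minimum is attained at a vertex.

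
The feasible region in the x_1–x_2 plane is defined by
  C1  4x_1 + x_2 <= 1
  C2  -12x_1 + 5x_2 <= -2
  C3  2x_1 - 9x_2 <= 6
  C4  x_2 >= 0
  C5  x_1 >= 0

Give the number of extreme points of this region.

3

Of the 10 pairwise boundary intersections, those satisfying every inequality are:
  (7/32, 1/8)
  (1/4, 0)
  (1/6, 0)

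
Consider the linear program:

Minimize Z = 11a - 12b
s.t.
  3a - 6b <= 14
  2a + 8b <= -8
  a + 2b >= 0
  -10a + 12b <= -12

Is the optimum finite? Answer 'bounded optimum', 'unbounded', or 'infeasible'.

The boundaries 3a - 6b = 14 and 2a + 8b = -8 meet at (16/9, -13/9), but that point violates a + 2b ≥ 0. Every candidate vertex is excluded by some other constraint, so the feasible region is empty.

infeasible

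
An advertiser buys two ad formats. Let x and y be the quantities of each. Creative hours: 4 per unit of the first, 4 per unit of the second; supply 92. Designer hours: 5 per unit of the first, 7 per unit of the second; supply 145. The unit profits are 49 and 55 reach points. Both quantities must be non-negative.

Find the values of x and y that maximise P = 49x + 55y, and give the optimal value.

The binding constraints are 4x + 4y = 92 and 5x + 7y = 145.
Solving simultaneously gives x = 8, y = 15.

x = 8, y = 15, maximum P = 1217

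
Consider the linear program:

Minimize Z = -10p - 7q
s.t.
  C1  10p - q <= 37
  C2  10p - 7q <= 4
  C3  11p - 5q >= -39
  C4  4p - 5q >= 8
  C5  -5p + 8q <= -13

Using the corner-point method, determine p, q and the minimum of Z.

p = -18/11, q = -32/11, minimum Z = 404/11

Vertices and Z = -10p - 7q:
  (-293/27, -434/27) → Z = 5968/27
  (-18/11, -32/11) → Z = 404/11
  (-47/7, -244/35) → Z = 4058/35

At the optimal vertex, 10p - 7q = 4 and 4p - 5q = 8.
Solving simultaneously gives p = -18/11, q = -32/11.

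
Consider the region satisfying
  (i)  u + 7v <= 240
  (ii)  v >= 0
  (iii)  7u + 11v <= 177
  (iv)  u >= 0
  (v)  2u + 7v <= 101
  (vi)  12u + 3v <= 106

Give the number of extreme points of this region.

5

Of the 15 pairwise boundary intersections, those satisfying every inequality are:
  (0, 0)
  (53/6, 0)
  (128/27, 353/27)
  (635/111, 1382/111)
  (0, 101/7)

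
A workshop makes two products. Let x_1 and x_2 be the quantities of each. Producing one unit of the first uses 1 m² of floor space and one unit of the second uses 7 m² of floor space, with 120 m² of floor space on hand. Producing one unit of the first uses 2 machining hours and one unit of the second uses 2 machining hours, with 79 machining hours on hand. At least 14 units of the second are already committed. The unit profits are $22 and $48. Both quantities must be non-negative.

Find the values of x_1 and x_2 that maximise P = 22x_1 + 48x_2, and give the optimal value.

x_1 = 22, x_2 = 14, maximum P = 1156

Extreme points and P = 22x_1 + 48x_2:
  (0, 120/7) → P = 5760/7
  (0, 14) → P = 672
  (22, 14) → P = 1156

The optimum lies where x_1 + 7x_2 = 120 and x_2 = 14.
Solving simultaneously gives x_1 = 22, x_2 = 14.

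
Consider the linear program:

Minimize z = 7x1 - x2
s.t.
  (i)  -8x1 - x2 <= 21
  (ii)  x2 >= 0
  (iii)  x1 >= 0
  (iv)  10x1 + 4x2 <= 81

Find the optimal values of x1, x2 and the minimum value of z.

x1 = 0, x2 = 81/4, minimum z = -81/4

The binding constraints are x1 = 0 and 10x1 + 4x2 = 81.
Solving simultaneously gives x1 = 0, x2 = 81/4.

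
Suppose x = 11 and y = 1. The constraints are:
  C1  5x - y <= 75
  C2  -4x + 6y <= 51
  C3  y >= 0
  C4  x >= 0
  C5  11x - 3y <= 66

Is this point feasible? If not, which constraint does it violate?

Constraint C5: 11x - 3y = 118, which is not ≤ 66. All other constraints are satisfied.

not feasible — violates C5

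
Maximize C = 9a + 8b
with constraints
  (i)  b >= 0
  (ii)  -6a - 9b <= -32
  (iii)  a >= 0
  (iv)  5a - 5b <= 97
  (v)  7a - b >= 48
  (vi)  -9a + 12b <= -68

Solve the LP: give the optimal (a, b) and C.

a = 824/15, b = 533/15, maximum C = 2336/3

Feasible corners and C = 9a + 8b:
  (97/5, 0) → C = 873/5
  (68/9, 0) → C = 68
  (824/15, 533/15) → C = 2336/3

The binding constraints are 5a - 5b = 97 and -9a + 12b = -68.
Solving simultaneously gives a = 824/15, b = 533/15.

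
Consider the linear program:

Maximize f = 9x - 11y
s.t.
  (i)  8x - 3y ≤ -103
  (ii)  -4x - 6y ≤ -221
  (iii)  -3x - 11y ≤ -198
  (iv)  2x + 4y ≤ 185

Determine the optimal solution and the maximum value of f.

x = 3/4, y = 109/3, maximum f = -4715/12

At the optimal vertex, 8x - 3y = -103 and -4x - 6y = -221.
Solving simultaneously gives x = 3/4, y = 109/3.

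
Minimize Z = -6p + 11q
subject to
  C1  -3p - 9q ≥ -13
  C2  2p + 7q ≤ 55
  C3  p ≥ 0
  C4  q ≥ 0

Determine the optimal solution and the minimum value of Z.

p = 13/3, q = 0, minimum Z = -26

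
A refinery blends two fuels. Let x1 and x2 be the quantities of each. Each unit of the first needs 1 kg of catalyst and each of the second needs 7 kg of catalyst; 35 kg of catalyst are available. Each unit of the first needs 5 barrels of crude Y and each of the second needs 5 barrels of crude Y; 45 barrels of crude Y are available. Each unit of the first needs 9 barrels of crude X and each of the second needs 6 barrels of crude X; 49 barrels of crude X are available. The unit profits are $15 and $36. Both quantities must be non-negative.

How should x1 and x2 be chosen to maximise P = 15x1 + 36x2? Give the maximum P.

Vertices and P = 15x1 + 36x2:
  (0, 0) → P = 0
  (0, 5) → P = 180
  (49/9, 0) → P = 245/3
  (7/3, 14/3) → P = 203

x1 = 7/3, x2 = 14/3, maximum P = 203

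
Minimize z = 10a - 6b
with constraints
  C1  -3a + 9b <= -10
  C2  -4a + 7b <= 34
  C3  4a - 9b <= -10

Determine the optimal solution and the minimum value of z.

Vertices and z = 10a - 6b:
  (-376/15, -142/15) → z = -2908/15
  (-20, -70/9) → z = -460/3
  (-59/2, -12) → z = -223

The binding constraints are -4a + 7b = 34 and 4a - 9b = -10.
Solving simultaneously gives a = -59/2, b = -12.

a = -59/2, b = -12, minimum z = -223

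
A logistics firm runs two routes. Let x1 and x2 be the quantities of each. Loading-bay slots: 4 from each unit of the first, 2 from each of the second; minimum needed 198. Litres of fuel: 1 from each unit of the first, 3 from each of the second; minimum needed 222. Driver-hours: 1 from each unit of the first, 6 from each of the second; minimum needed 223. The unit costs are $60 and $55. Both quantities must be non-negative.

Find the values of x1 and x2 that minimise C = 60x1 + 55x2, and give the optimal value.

The feasible region is unbounded (it extends along (0, 1), (1, 0)), but C strictly increases along every unbounded feasible direction, so there is no improving ray and the minimum is attained at a vertex.

x1 = 15, x2 = 69, minimum C = 4695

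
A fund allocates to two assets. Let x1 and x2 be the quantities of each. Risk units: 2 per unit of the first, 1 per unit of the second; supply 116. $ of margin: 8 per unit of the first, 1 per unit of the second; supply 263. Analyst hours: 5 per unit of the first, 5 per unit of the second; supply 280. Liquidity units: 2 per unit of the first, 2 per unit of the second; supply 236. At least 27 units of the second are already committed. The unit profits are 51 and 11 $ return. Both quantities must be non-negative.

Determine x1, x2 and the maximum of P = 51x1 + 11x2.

x1 = 29, x2 = 27, maximum P = 1776

Corner points and P = 51x1 + 11x2:
  (0, 56) → P = 616
  (0, 27) → P = 297
  (29, 27) → P = 1776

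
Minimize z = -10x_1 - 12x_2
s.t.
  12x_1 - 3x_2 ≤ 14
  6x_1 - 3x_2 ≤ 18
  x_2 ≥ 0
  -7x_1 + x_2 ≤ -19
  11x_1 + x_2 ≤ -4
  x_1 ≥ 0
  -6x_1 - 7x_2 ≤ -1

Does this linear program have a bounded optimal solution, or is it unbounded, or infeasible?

infeasible

The boundaries 12x_1 - 3x_2 = 14 and -7x_1 + x_2 = -19 meet at (43/9, 130/9), but that point violates 11x_1 + x_2 ≤ -4. Every candidate vertex is excluded by some other constraint, so the feasible region is empty.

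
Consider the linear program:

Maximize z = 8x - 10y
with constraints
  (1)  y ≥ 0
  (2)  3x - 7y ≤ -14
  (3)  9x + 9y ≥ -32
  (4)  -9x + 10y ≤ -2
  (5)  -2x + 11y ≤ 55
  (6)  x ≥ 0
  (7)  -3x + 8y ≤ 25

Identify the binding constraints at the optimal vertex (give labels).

(2) and (5)

Extreme points and z = 8x - 10y:
  (14/3, 4) → z = -8/3
  (231/19, 137/19) → z = 478/19
  (19/3, 11/2) → z = -13/3
  (165/17, 115/17) → z = 10

The maximum is at (231/19, 137/19). Substituting into each constraint, equality holds for (2) and (5); the remaining constraints have slack.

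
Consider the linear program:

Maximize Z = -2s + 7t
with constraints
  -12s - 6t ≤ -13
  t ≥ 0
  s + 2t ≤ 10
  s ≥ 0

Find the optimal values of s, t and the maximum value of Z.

Feasible corners and Z = -2s + 7t:
  (13/12, 0) → Z = -13/6
  (0, 13/6) → Z = 91/6
  (10, 0) → Z = -20
  (0, 5) → Z = 35

s = 0, t = 5, maximum Z = 35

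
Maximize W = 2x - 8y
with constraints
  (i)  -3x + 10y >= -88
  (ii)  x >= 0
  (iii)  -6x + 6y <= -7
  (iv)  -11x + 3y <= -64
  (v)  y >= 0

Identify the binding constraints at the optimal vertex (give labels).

Vertices and W = 2x - 8y:
  (88/3, 0) → W = 176/3
  (121/16, 307/48) → W = -865/24
  (64/11, 0) → W = 128/11
The feasible region is unbounded (it extends along (10, 3), (1, 1)), but W strictly decreases along every unbounded feasible direction, so there is no improving ray and the maximum is attained at a vertex.

The maximum is at (88/3, 0). Substituting into each constraint, equality holds for (i) and (v); the remaining constraints have slack.

(i) and (v)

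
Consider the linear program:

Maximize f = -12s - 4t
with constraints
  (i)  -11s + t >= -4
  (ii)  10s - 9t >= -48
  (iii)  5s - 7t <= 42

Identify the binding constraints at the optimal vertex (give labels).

(ii) and (iii)

Extreme points and f = -12s - 4t:
  (84/89, 568/89) → f = -3280/89
  (-7/36, -221/36) → f = 242/9
  (-714/25, -132/5) → f = 11208/25

The maximum is at (-714/25, -132/5). Substituting into each constraint, equality holds for (ii) and (iii); the remaining constraints have slack.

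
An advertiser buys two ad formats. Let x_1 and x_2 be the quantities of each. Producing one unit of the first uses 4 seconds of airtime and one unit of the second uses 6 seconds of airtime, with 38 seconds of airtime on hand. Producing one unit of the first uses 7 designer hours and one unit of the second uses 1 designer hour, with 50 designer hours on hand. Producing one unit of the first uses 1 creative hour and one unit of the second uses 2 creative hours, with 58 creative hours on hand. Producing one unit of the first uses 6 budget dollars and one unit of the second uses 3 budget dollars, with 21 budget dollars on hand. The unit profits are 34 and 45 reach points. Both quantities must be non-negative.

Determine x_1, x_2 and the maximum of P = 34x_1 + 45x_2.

Corner points and P = 34x_1 + 45x_2:
  (0, 0) → P = 0
  (0, 19/3) → P = 285
  (7/2, 0) → P = 119
  (1/2, 6) → P = 287

The optimum lies where 4x_1 + 6x_2 = 38 and 6x_1 + 3x_2 = 21.
Solving simultaneously gives x_1 = 1/2, x_2 = 6.

x_1 = 1/2, x_2 = 6, maximum P = 287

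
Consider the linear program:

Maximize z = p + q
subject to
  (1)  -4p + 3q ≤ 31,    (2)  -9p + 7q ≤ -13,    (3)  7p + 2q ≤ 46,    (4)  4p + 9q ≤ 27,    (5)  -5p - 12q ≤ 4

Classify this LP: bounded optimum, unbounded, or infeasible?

bounded optimum

Feasible corners and z = p + q:
  (306/109, 191/109) → z = 497/109
  (128/143, -101/143) → z = 27/143
  (72/11, 1/11) → z = 73/11
  (280/37, -129/37) → z = 151/37
The feasible region has finitely many vertices and no improving ray; the maximum is 73/11 at (72/11, 1/11).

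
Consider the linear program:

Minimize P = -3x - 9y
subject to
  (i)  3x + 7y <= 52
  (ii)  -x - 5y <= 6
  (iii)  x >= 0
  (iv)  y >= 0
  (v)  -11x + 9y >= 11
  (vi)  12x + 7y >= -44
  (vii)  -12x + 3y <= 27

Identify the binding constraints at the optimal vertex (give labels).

(i) and (iii)

Corner points and P = -3x - 9y:
  (0, 52/7) → P = -468/7
  (391/104, 605/104) → P = -3309/52
  (0, 11/9) → P = -11

The minimum is at (0, 52/7). Substituting into each constraint, equality holds for (i) and (iii); the remaining constraints have slack.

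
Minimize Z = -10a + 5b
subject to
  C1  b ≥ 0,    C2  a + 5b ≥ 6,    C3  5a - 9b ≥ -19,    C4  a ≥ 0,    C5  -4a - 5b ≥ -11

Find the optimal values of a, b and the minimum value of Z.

a = 5/3, b = 13/15, minimum Z = -37/3

Vertices and Z = -10a + 5b:
  (0, 6/5) → Z = 6
  (5/3, 13/15) → Z = -37/3
  (0, 19/9) → Z = 95/9
  (4/61, 131/61) → Z = 615/61

The optimum lies where a + 5b = 6 and -4a - 5b = -11.
Solving simultaneously gives a = 5/3, b = 13/15.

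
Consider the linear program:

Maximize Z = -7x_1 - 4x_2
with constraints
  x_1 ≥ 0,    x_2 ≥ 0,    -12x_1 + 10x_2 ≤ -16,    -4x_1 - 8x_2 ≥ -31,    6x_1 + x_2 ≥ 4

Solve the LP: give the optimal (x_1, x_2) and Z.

Extreme points and Z = -7x_1 - 4x_2:
  (4/3, 0) → Z = -28/3
  (31/4, 0) → Z = -217/4
  (219/68, 77/34) → Z = -2149/68

The optimum lies where x_2 = 0 and -12x_1 + 10x_2 = -16.
Solving simultaneously gives x_1 = 4/3, x_2 = 0.

x_1 = 4/3, x_2 = 0, maximum Z = -28/3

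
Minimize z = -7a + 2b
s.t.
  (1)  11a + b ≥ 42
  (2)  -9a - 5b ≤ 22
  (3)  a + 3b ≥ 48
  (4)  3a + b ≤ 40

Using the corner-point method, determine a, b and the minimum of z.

a = 9, b = 13, minimum z = -37

Vertices and z = -7a + 2b:
  (39/16, 243/16) → z = 213/16
  (1/4, 157/4) → z = 307/4
  (9, 13) → z = -37

The optimum lies where a + 3b = 48 and 3a + b = 40.
Solving simultaneously gives a = 9, b = 13.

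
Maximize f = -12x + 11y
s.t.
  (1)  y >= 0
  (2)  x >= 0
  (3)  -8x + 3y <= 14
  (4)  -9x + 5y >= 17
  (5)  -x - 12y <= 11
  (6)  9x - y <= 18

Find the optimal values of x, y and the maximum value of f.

x = 68/19, y = 270/19, maximum f = 2154/19

Corner points and f = -12x + 11y:
  (0, 14/3) → f = 154/3
  (0, 17/5) → f = 187/5
  (68/19, 270/19) → f = 2154/19
  (107/36, 35/4) → f = 727/12

The binding constraints are -8x + 3y = 14 and 9x - y = 18.
Solving simultaneously gives x = 68/19, y = 270/19.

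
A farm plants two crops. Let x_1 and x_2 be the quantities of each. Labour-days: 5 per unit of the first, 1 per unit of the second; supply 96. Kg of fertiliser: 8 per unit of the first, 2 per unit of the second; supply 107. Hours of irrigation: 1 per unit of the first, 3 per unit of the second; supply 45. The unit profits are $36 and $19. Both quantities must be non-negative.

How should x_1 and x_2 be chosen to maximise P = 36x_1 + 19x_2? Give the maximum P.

Extreme points and P = 36x_1 + 19x_2:
  (0, 0) → P = 0
  (0, 15) → P = 285
  (107/8, 0) → P = 963/2
  (21/2, 23/2) → P = 1193/2

The optimum lies where 8x_1 + 2x_2 = 107 and x_1 + 3x_2 = 45.
Solving simultaneously gives x_1 = 21/2, x_2 = 23/2.

x_1 = 21/2, x_2 = 23/2, maximum P = 1193/2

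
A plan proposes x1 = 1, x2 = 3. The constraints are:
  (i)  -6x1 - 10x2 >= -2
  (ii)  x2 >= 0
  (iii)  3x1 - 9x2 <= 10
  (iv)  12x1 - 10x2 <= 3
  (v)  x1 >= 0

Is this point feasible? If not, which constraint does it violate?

Constraint (i): -6x1 - 10x2 = -36, which is not ≥ -2. All other constraints are satisfied.

not feasible — violates (i)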